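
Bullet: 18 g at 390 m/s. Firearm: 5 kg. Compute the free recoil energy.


v_r = m_p*v_p/m_gun = 0.018*390/5 = 1.404 m/s, E_r = 0.5*m_gun*v_r^2 = 0.5*5*1.404^2 = 4.928 J

4.928 J


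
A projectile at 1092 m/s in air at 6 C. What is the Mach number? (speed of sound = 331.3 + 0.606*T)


a = 331.3 + 0.606*(6) = 334.936 m/s
M = v/a = 1092/334.936 = 3.26

3.26


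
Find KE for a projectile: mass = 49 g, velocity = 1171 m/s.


E = 0.5*m*v^2 = 0.5*0.049*1171^2 = 33595 J

33595 J


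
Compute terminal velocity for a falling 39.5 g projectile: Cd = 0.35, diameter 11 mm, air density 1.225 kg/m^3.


A = pi*(d/2)^2 = pi*(11/2000)^2 = 9.50332e-05 m^2
vt = sqrt(2mg/(Cd*rho*A)) = sqrt(2*0.0395*9.81/(0.35 * 1.225 * 9.50332e-05)) = 137.9 m/s

137.9 m/s


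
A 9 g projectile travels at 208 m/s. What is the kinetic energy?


E = 0.5*m*v^2 = 0.5*0.009*208^2 = 194.7 J

194.7 J


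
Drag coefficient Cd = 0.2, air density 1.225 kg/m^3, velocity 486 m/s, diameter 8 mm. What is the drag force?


A = pi*(d/2)^2 = pi*(8/2000)^2 = 5.02655e-05 m^2
Fd = 0.5*Cd*rho*A*v^2 = 0.5*0.2*1.225*5.02655e-05*486^2 = 1.454 N

1.454 N


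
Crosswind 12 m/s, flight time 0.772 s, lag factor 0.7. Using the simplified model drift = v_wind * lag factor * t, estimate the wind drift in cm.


drift = v_wind * lag * t = 12 * 0.7 * 0.772 = 6.4848 m ≈ 648.5 cm

648.5 cm


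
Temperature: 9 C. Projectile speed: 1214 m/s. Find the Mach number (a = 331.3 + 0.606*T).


a = 331.3 + 0.606*(9) = 336.754 m/s
M = v/a = 1214/336.754 = 3.605

3.605


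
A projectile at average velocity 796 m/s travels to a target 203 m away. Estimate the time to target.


t = d/v = 203/796 = 0.255 s

0.255 s


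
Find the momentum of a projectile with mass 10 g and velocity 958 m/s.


p = m*v = 0.01*958 = 9.58 kg·m/s

9.58 kg·m/s


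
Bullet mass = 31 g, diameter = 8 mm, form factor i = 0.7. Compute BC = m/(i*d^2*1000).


BC = m/(i*d^2*1000) = 31/(0.7 * 8^2 * 1000) = 0.000692

0.000692


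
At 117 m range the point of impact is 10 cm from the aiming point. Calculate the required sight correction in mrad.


1 mrad subtends 1 cm per 10 m of range, so adj = error_cm / (dist_m / 10) = 10 / (117/10) = 0.8547 mrad

0.8547 mrad


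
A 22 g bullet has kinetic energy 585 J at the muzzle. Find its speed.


v = sqrt(2*E/m) = sqrt(2*585/0.022) = 230.6 m/s

230.6 m/s


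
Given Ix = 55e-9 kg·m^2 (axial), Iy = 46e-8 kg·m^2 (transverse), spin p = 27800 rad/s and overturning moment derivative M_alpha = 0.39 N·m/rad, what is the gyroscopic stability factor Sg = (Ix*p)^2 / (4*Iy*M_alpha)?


Sg = Ix^2 * p^2 / (4 * Iy * M_alpha) = (55e-9)^2 * 27800^2 / (4 * 46e-8 * 0.39) = 3.258

3.258


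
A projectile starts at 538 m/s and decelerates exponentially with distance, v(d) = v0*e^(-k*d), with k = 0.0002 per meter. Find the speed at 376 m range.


v = v0*exp(-k*d) = 538*exp(-0.0002*376) = 499 m/s

499 m/s


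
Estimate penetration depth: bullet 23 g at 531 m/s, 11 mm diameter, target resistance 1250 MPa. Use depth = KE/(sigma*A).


A = pi*(d/2)^2 = pi*(11/2)^2 = 95.0332 mm^2
E = 0.5*m*v^2 = 0.5*0.023*531^2 = 3242.55 J
depth = E/(sigma*A) = 3242.55 J / (1250 MPa * 95.0332 mm^2) = 3242.55/(1250 * 95.0332) m = 0.0272962 m ≈ 27.3 mm

27.3 mm


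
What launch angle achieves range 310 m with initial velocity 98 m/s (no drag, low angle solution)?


sin(2*theta) = R*g/v0^2 = 310*9.81/98^2 = 0.316649, theta = arcsin(0.316649)/2 = 9.23°

9.23 degrees


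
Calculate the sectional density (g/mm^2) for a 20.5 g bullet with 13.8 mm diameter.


SD = m/d^2 = 20.5/13.8^2 = 0.1076 g/mm^2

0.1076 g/mm^2


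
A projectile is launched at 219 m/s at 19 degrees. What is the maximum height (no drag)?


H = (v0*sin(theta))^2 / (2g) = (219*sin(19°))^2 / (2*9.81) = 259.1 m

259.1 m


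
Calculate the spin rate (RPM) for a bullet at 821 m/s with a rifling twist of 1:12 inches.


twist_m = 12*0.0254 = 0.3048 m
spin = v/twist = 821/0.3048 = 2693.57 rev/s
RPM = spin*60 = 2693.57*60 ≈ 161614 RPM

161614 RPM


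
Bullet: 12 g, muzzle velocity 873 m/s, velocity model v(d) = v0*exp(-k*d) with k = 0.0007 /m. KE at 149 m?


v = v0*exp(-k*d) = 873*exp(-0.0007*149) = 786.534 m/s
E = 0.5*m*v^2 = 0.5*0.012*786.534^2 = 3712 J

3712 J


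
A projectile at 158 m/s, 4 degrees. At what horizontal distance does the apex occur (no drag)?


R = v0^2*sin(2*theta)/g = 158^2*sin(2*4°)/9.81 = 354.161 m
apex_dist = R/2 = 354.161/2 = 177.1 m

177.1 m


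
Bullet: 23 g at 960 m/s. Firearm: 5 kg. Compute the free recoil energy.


v_r = m_p*v_p/m_gun = 0.023*960/5 = 4.416 m/s, E_r = 0.5*m_gun*v_r^2 = 0.5*5*4.416^2 = 48.75 J

48.75 J


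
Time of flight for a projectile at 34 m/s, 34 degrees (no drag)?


T = 2*v0*sin(theta)/g = 2*34*sin(34°)/9.81 = 3.876 s

3.876 s


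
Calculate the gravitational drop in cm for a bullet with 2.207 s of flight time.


drop = 0.5*g*t^2 = 0.5*9.81*2.207^2 = 23.8915 m ≈ 2389 cm

2389 cm


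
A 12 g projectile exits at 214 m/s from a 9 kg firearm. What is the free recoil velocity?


v_recoil = m_p * v_p / m_gun = 0.012 * 214 / 9 = 0.2853 m/s

0.2853 m/s


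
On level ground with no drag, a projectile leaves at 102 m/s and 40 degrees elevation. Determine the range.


R = v0^2 * sin(2*theta) / g = 102^2 * sin(2*40°) / 9.81 = 1044 m

1044 m


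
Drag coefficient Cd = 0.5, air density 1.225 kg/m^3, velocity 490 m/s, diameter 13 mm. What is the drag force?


A = pi*(d/2)^2 = pi*(13/2000)^2 = 1.32732e-04 m^2
Fd = 0.5*Cd*rho*A*v^2 = 0.5*0.5*1.225*1.32732e-04*490^2 = 9.76 N

9.76 N


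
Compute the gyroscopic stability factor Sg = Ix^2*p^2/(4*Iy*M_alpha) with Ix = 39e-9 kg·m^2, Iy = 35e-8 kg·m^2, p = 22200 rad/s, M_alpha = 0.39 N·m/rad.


Sg = Ix^2 * p^2 / (4 * Iy * M_alpha) = (39e-9)^2 * 22200^2 / (4 * 35e-8 * 0.39) = 1.373

1.373


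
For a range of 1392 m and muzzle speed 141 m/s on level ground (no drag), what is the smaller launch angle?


sin(2*theta) = R*g/v0^2 = 1392*9.81/141^2 = 0.686863, theta = arcsin(0.686863)/2 = 21.69°

21.69 degrees


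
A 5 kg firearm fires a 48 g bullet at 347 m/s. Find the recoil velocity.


v_recoil = m_p * v_p / m_gun = 0.048 * 347 / 5 = 3.331 m/s

3.331 m/s


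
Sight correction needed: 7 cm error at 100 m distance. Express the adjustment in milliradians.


1 mrad subtends 1 cm per 10 m of range, so adj = error_cm / (dist_m / 10) = 7 / (100/10) = 0.7 mrad

0.7 mrad


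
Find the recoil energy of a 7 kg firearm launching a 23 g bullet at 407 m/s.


v_r = m_p*v_p/m_gun = 0.023*407/7 = 1.33729 m/s, E_r = 0.5*m_gun*v_r^2 = 0.5*7*1.33729^2 = 6.259 J

6.259 J


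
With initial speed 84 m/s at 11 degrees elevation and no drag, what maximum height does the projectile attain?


H = (v0*sin(theta))^2 / (2g) = (84*sin(11°))^2 / (2*9.81) = 13.09 m

13.09 m


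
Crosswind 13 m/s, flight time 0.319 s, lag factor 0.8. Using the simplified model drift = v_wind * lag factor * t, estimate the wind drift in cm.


drift = v_wind * lag * t = 13 * 0.8 * 0.319 = 3.3176 m ≈ 331.8 cm

331.8 cm


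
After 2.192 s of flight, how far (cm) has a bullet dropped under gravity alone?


drop = 0.5*g*t^2 = 0.5*9.81*2.192^2 = 23.5679 m ≈ 2357 cm

2357 cm


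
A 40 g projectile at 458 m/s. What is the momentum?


p = m*v = 0.04*458 = 18.32 kg·m/s

18.32 kg·m/s


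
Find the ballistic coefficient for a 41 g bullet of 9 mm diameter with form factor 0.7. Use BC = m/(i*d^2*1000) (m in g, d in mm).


BC = m/(i*d^2*1000) = 41/(0.7 * 9^2 * 1000) = 0.0007231

0.0007231


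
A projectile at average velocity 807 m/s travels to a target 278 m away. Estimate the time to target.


t = d/v = 278/807 = 0.3445 s

0.3445 s


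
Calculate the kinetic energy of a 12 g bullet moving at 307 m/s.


E = 0.5*m*v^2 = 0.5*0.012*307^2 = 565.5 J

565.5 J


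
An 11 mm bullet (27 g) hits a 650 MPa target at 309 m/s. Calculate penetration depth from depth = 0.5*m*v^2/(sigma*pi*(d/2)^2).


A = pi*(d/2)^2 = pi*(11/2)^2 = 95.0332 mm^2
E = 0.5*m*v^2 = 0.5*0.027*309^2 = 1288.99 J
depth = E/(sigma*A) = 1288.99 J / (650 MPa * 95.0332 mm^2) = 1288.99/(650 * 95.0332) m = 0.0208671 m ≈ 20.87 mm

20.87 mm


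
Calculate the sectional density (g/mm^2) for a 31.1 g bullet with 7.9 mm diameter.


SD = m/d^2 = 31.1/7.9^2 = 0.4983 g/mm^2

0.4983 g/mm^2


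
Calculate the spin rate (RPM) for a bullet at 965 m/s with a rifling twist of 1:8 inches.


twist_m = 8*0.0254 = 0.2032 m
spin = v/twist = 965/0.2032 = 4749.016 rev/s
RPM = spin*60 = 4749.016*60 ≈ 284941 RPM

284941 RPM


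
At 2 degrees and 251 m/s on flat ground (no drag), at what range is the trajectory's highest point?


R = v0^2*sin(2*theta)/g = 251^2*sin(2*2°)/9.81 = 447.984 m
apex_dist = R/2 = 447.984/2 = 224 m

224 m


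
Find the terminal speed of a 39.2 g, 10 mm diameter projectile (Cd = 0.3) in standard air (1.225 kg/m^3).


A = pi*(d/2)^2 = pi*(10/2000)^2 = 7.85398e-05 m^2
vt = sqrt(2mg/(Cd*rho*A)) = sqrt(2*0.0392*9.81/(0.3 * 1.225 * 7.85398e-05)) = 163.2 m/s

163.2 m/s


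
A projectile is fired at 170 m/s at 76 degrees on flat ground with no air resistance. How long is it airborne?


T = 2*v0*sin(theta)/g = 2*170*sin(76°)/9.81 = 33.63 s

33.63 s


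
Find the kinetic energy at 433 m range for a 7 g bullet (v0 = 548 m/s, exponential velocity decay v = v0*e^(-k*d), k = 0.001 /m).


v = v0*exp(-k*d) = 548*exp(-0.001*433) = 355.411 m/s
E = 0.5*m*v^2 = 0.5*0.007*355.411^2 = 442.1 J

442.1 J


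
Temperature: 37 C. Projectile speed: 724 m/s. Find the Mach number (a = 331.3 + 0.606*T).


a = 331.3 + 0.606*(37) = 353.722 m/s
M = v/a = 724/353.722 = 2.047

2.047


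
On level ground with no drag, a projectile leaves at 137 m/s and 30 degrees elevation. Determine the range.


R = v0^2 * sin(2*theta) / g = 137^2 * sin(2*30°) / 9.81 = 1657 m

1657 m


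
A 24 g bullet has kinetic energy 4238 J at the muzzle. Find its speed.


v = sqrt(2*E/m) = sqrt(2*4238/0.024) = 594.3 m/s

594.3 m/s


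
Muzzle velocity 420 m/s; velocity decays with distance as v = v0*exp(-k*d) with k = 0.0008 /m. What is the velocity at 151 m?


v = v0*exp(-k*d) = 420*exp(-0.0008*151) = 372.2 m/s

372.2 m/s


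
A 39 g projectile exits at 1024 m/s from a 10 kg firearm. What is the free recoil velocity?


v_recoil = m_p * v_p / m_gun = 0.039 * 1024 / 10 = 3.994 m/s

3.994 m/s


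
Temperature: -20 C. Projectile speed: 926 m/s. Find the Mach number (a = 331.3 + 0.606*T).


a = 331.3 + 0.606*(-20) = 319.18 m/s
M = v/a = 926/319.18 = 2.901

2.901


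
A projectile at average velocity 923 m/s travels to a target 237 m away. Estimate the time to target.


t = d/v = 237/923 = 0.2568 s

0.2568 s


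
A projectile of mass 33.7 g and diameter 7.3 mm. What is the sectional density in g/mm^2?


SD = m/d^2 = 33.7/7.3^2 = 0.6324 g/mm^2

0.6324 g/mm^2


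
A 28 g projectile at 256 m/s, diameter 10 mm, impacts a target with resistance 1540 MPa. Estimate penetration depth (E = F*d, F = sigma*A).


A = pi*(d/2)^2 = pi*(10/2)^2 = 78.5398 mm^2
E = 0.5*m*v^2 = 0.5*0.028*256^2 = 917.504 J
depth = E/(sigma*A) = 917.504 J / (1540 MPa * 78.5398 mm^2) = 917.504/(1540 * 78.5398) m = 0.00758573 m ≈ 7.586 mm

7.586 mm


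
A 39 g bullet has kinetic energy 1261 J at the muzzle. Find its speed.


v = sqrt(2*E/m) = sqrt(2*1261/0.039) = 254.3 m/s

254.3 m/s


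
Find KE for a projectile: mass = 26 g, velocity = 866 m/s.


E = 0.5*m*v^2 = 0.5*0.026*866^2 = 9749 J

9749 J


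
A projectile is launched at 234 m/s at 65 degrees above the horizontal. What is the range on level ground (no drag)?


R = v0^2 * sin(2*theta) / g = 234^2 * sin(2*65°) / 9.81 = 4276 m

4276 m


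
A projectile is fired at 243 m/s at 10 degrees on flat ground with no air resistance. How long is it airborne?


T = 2*v0*sin(theta)/g = 2*243*sin(10°)/9.81 = 8.603 s

8.603 s


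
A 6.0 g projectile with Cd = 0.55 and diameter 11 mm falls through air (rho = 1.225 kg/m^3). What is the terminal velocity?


A = pi*(d/2)^2 = pi*(11/2000)^2 = 9.50332e-05 m^2
vt = sqrt(2mg/(Cd*rho*A)) = sqrt(2*0.006*9.81/(0.55 * 1.225 * 9.50332e-05)) = 42.88 m/s

42.88 m/s


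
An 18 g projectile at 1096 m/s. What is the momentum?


p = m*v = 0.018*1096 = 19.73 kg·m/s

19.73 kg·m/s


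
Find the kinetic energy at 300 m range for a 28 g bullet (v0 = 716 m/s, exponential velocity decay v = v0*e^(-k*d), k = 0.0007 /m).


v = v0*exp(-k*d) = 716*exp(-0.0007*300) = 580.378 m/s
E = 0.5*m*v^2 = 0.5*0.028*580.378^2 = 4716 J

4716 J


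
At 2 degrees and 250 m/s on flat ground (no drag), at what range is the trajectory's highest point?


R = v0^2*sin(2*theta)/g = 250^2*sin(2*2°)/9.81 = 444.422 m
apex_dist = R/2 = 444.422/2 = 222.2 m

222.2 m


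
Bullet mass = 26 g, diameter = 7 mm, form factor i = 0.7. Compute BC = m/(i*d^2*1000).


BC = m/(i*d^2*1000) = 26/(0.7 * 7^2 * 1000) = 0.000758

0.000758


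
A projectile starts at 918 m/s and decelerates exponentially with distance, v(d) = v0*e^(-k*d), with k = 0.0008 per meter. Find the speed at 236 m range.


v = v0*exp(-k*d) = 918*exp(-0.0008*236) = 760.1 m/s

760.1 m/s


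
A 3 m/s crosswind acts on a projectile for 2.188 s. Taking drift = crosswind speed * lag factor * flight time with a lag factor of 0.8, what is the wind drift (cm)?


drift = v_wind * lag * t = 3 * 0.8 * 2.188 = 5.2512 m ≈ 525.1 cm

525.1 cm


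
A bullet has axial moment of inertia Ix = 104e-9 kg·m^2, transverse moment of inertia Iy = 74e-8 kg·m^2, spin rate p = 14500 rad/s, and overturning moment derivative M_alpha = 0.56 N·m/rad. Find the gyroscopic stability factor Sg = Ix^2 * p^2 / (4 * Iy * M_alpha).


Sg = Ix^2 * p^2 / (4 * Iy * M_alpha) = (104e-9)^2 * 14500^2 / (4 * 74e-8 * 0.56) = 1.372

1.372


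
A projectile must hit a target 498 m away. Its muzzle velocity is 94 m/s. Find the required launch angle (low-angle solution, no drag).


sin(2*theta) = R*g/v0^2 = 498*9.81/94^2 = 0.552895, theta = arcsin(0.552895)/2 = 16.78°

16.78 degrees


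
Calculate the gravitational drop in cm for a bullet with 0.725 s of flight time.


drop = 0.5*g*t^2 = 0.5*9.81*0.725^2 = 2.57819 m ≈ 257.8 cm

257.8 cm


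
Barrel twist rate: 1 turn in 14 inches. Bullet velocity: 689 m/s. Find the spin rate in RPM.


twist_m = 14*0.0254 = 0.3556 m
spin = v/twist = 689/0.3556 = 1937.57 rev/s
RPM = spin*60 = 1937.57*60 ≈ 116254 RPM

116254 RPM


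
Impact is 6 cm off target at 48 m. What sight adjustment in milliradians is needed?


1 mrad subtends 1 cm per 10 m of range, so adj = error_cm / (dist_m / 10) = 6 / (48/10) = 1.25 mrad

1.25 mrad


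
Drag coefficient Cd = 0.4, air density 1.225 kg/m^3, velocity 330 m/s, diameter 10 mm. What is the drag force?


A = pi*(d/2)^2 = pi*(10/2000)^2 = 7.85398e-05 m^2
Fd = 0.5*Cd*rho*A*v^2 = 0.5*0.4*1.225*7.85398e-05*330^2 = 2.095 N

2.095 N


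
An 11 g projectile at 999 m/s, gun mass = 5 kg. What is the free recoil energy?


v_r = m_p*v_p/m_gun = 0.011*999/5 = 2.1978 m/s, E_r = 0.5*m_gun*v_r^2 = 0.5*5*2.1978^2 = 12.08 J

12.08 J


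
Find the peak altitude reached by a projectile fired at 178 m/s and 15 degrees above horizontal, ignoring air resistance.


H = (v0*sin(theta))^2 / (2g) = (178*sin(15°))^2 / (2*9.81) = 108.2 m

108.2 m


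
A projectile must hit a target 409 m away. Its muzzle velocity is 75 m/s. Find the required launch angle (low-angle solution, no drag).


sin(2*theta) = R*g/v0^2 = 409*9.81/75^2 = 0.713296, theta = arcsin(0.713296)/2 = 22.75°

22.75 degrees


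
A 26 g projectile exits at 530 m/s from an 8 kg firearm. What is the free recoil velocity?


v_recoil = m_p * v_p / m_gun = 0.026 * 530 / 8 = 1.722 m/s

1.722 m/s


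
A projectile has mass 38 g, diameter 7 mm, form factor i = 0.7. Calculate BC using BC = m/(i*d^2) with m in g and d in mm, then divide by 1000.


BC = m/(i*d^2*1000) = 38/(0.7 * 7^2 * 1000) = 0.001108

0.001108


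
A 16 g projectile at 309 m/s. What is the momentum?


p = m*v = 0.016*309 = 4.944 kg·m/s

4.944 kg·m/s


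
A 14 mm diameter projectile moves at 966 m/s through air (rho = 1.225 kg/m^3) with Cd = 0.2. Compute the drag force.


A = pi*(d/2)^2 = pi*(14/2000)^2 = 1.53938e-04 m^2
Fd = 0.5*Cd*rho*A*v^2 = 0.5*0.2*1.225*1.53938e-04*966^2 = 17.6 N

17.6 N


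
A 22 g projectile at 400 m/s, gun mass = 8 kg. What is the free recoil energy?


v_r = m_p*v_p/m_gun = 0.022*400/8 = 1.1 m/s, E_r = 0.5*m_gun*v_r^2 = 0.5*8*1.1^2 = 4.84 J

4.84 J


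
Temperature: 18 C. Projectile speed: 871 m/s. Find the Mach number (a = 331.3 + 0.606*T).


a = 331.3 + 0.606*(18) = 342.208 m/s
M = v/a = 871/342.208 = 2.545

2.545


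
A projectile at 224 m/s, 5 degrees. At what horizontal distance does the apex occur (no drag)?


R = v0^2*sin(2*theta)/g = 224^2*sin(2*5°)/9.81 = 888.172 m
apex_dist = R/2 = 888.172/2 = 444.1 m

444.1 m


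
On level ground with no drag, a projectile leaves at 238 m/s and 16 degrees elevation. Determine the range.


R = v0^2 * sin(2*theta) / g = 238^2 * sin(2*16°) / 9.81 = 3060 m

3060 m


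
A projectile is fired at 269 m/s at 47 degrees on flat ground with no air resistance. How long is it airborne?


T = 2*v0*sin(theta)/g = 2*269*sin(47°)/9.81 = 40.11 s

40.11 s


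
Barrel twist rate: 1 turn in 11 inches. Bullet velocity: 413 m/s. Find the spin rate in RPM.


twist_m = 11*0.0254 = 0.2794 m
spin = v/twist = 413/0.2794 = 1478.168 rev/s
RPM = spin*60 = 1478.168*60 ≈ 88690 RPM

88690 RPM


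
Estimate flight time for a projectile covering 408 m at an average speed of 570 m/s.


t = d/v = 408/570 = 0.7158 s

0.7158 s


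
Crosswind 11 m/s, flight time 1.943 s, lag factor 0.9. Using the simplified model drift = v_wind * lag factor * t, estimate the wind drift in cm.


drift = v_wind * lag * t = 11 * 0.9 * 1.943 = 19.2357 m ≈ 1924 cm

1924 cm


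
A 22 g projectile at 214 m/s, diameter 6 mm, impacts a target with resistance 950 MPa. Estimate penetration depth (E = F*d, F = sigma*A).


A = pi*(d/2)^2 = pi*(6/2)^2 = 28.2743 mm^2
E = 0.5*m*v^2 = 0.5*0.022*214^2 = 503.756 J
depth = E/(sigma*A) = 503.756 J / (950 MPa * 28.2743 mm^2) = 503.756/(950 * 28.2743) m = 0.0187544 m ≈ 18.75 mm

18.75 mm


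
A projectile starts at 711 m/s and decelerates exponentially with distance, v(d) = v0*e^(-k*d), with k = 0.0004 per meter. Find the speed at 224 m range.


v = v0*exp(-k*d) = 711*exp(-0.0004*224) = 650.1 m/s

650.1 m/s


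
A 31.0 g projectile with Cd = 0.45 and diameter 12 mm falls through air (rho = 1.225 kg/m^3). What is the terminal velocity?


A = pi*(d/2)^2 = pi*(12/2000)^2 = 1.13097e-04 m^2
vt = sqrt(2mg/(Cd*rho*A)) = sqrt(2*0.031*9.81/(0.45 * 1.225 * 1.13097e-04)) = 98.77 m/s

98.77 m/s


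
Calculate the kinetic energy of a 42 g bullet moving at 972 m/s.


E = 0.5*m*v^2 = 0.5*0.042*972^2 = 19840 J

19840 J


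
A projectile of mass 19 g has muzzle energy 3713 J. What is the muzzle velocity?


v = sqrt(2*E/m) = sqrt(2*3713/0.019) = 625.2 m/s

625.2 m/s


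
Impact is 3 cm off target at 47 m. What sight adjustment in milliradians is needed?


1 mrad subtends 1 cm per 10 m of range, so adj = error_cm / (dist_m / 10) = 3 / (47/10) = 0.6383 mrad

0.6383 mrad


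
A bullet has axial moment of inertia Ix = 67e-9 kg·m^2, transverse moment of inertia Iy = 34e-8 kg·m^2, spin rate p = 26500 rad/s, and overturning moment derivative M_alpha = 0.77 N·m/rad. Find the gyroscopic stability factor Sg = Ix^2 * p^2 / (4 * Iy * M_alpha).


Sg = Ix^2 * p^2 / (4 * Iy * M_alpha) = (67e-9)^2 * 26500^2 / (4 * 34e-8 * 0.77) = 3.01

3.01


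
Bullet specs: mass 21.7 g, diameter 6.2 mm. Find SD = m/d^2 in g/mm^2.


SD = m/d^2 = 21.7/6.2^2 = 0.5645 g/mm^2

0.5645 g/mm^2


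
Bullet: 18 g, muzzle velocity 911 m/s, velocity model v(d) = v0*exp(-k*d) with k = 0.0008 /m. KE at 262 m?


v = v0*exp(-k*d) = 911*exp(-0.0008*262) = 738.738 m/s
E = 0.5*m*v^2 = 0.5*0.018*738.738^2 = 4912 J

4912 J


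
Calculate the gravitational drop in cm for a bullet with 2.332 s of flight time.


drop = 0.5*g*t^2 = 0.5*9.81*2.332^2 = 26.6745 m ≈ 2667 cm

2667 cm


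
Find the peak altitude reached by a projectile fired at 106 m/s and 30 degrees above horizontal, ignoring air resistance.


H = (v0*sin(theta))^2 / (2g) = (106*sin(30°))^2 / (2*9.81) = 143.2 m

143.2 m


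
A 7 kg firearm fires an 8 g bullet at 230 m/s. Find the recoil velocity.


v_recoil = m_p * v_p / m_gun = 0.008 * 230 / 7 = 0.2629 m/s

0.2629 m/s


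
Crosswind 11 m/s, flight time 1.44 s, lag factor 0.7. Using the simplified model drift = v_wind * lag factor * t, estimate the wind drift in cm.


drift = v_wind * lag * t = 11 * 0.7 * 1.44 = 11.088 m ≈ 1109 cm

1109 cm


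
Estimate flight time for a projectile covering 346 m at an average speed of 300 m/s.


t = d/v = 346/300 = 1.153 s

1.153 s


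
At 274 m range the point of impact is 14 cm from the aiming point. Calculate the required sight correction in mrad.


1 mrad subtends 1 cm per 10 m of range, so adj = error_cm / (dist_m / 10) = 14 / (274/10) = 0.5109 mrad

0.5109 mrad


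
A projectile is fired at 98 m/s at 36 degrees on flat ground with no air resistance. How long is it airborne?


T = 2*v0*sin(theta)/g = 2*98*sin(36°)/9.81 = 11.74 s

11.74 s


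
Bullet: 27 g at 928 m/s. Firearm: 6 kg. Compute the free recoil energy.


v_r = m_p*v_p/m_gun = 0.027*928/6 = 4.176 m/s, E_r = 0.5*m_gun*v_r^2 = 0.5*6*4.176^2 = 52.32 J

52.32 J


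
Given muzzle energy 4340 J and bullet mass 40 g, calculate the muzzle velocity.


v = sqrt(2*E/m) = sqrt(2*4340/0.04) = 465.8 m/s

465.8 m/s


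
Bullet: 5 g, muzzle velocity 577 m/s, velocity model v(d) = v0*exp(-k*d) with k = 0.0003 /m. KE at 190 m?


v = v0*exp(-k*d) = 577*exp(-0.0003*190) = 545.031 m/s
E = 0.5*m*v^2 = 0.5*0.005*545.031^2 = 742.6 J

742.6 J


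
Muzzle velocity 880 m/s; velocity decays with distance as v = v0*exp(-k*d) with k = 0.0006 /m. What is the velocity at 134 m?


v = v0*exp(-k*d) = 880*exp(-0.0006*134) = 812 m/s

812 m/s


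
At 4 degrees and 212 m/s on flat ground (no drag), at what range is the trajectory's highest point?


R = v0^2*sin(2*theta)/g = 212^2*sin(2*4°)/9.81 = 637.614 m
apex_dist = R/2 = 637.614/2 = 318.8 m

318.8 m


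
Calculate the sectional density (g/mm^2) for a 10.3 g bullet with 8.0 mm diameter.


SD = m/d^2 = 10.3/8.0^2 = 0.1609 g/mm^2

0.1609 g/mm^2


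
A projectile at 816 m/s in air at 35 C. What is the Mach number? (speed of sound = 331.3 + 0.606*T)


a = 331.3 + 0.606*(35) = 352.51 m/s
M = v/a = 816/352.51 = 2.315

2.315


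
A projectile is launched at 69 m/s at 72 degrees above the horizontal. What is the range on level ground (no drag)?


R = v0^2 * sin(2*theta) / g = 69^2 * sin(2*72°) / 9.81 = 285.3 m

285.3 m


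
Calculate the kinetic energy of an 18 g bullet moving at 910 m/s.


E = 0.5*m*v^2 = 0.5*0.018*910^2 = 7453 J

7453 J


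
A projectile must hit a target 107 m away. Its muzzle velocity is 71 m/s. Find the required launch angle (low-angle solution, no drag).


sin(2*theta) = R*g/v0^2 = 107*9.81/71^2 = 0.208227, theta = arcsin(0.208227)/2 = 6.009°

6.009 degrees


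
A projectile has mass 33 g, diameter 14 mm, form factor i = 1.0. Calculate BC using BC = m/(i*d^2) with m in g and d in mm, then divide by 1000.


BC = m/(i*d^2*1000) = 33/(1.0 * 14^2 * 1000) = 0.0001684

0.0001684


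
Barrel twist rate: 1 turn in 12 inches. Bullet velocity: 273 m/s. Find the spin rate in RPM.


twist_m = 12*0.0254 = 0.3048 m
spin = v/twist = 273/0.3048 = 895.6693 rev/s
RPM = spin*60 = 895.6693*60 ≈ 53740 RPM

53740 RPM


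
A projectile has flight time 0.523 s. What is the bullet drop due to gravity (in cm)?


drop = 0.5*g*t^2 = 0.5*9.81*0.523^2 = 1.34166 m ≈ 134.2 cm

134.2 cm


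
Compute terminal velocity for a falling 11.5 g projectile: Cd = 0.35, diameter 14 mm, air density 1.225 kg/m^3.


A = pi*(d/2)^2 = pi*(14/2000)^2 = 1.53938e-04 m^2
vt = sqrt(2mg/(Cd*rho*A)) = sqrt(2*0.0115*9.81/(0.35 * 1.225 * 1.53938e-04)) = 58.47 m/s

58.47 m/s


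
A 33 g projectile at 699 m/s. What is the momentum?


p = m*v = 0.033*699 = 23.07 kg·m/s

23.07 kg·m/s


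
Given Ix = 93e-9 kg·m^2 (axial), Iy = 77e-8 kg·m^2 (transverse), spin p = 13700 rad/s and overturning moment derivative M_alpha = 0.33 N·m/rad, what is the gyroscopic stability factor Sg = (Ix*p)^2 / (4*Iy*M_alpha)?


Sg = Ix^2 * p^2 / (4 * Iy * M_alpha) = (93e-9)^2 * 13700^2 / (4 * 77e-8 * 0.33) = 1.597

1.597


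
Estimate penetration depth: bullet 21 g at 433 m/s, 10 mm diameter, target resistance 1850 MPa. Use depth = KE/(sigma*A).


A = pi*(d/2)^2 = pi*(10/2)^2 = 78.5398 mm^2
E = 0.5*m*v^2 = 0.5*0.021*433^2 = 1968.63 J
depth = E/(sigma*A) = 1968.63 J / (1850 MPa * 78.5398 mm^2) = 1968.63/(1850 * 78.5398) m = 0.0135489 m ≈ 13.55 mm

13.55 mm


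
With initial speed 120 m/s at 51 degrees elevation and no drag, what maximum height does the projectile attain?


H = (v0*sin(theta))^2 / (2g) = (120*sin(51°))^2 / (2*9.81) = 443.3 m

443.3 m


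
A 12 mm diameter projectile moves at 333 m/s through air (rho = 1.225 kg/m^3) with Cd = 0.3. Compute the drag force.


A = pi*(d/2)^2 = pi*(12/2000)^2 = 1.13097e-04 m^2
Fd = 0.5*Cd*rho*A*v^2 = 0.5*0.3*1.225*1.13097e-04*333^2 = 2.304 N

2.304 N


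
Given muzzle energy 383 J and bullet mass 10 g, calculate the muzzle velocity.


v = sqrt(2*E/m) = sqrt(2*383/0.01) = 276.8 m/s

276.8 m/s


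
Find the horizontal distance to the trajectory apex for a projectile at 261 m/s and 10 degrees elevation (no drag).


R = v0^2*sin(2*theta)/g = 261^2*sin(2*10°)/9.81 = 2375 m
apex_dist = R/2 = 2375/2 = 1188 m

1188 m


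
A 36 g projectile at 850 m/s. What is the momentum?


p = m*v = 0.036*850 = 30.6 kg·m/s

30.6 kg·m/s


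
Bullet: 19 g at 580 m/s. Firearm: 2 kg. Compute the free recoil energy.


v_r = m_p*v_p/m_gun = 0.019*580/2 = 5.51 m/s, E_r = 0.5*m_gun*v_r^2 = 0.5*2*5.51^2 = 30.36 J

30.36 J


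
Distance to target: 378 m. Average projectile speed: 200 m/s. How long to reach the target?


t = d/v = 378/200 = 1.89 s

1.89 s


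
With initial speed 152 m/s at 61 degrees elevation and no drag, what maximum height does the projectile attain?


H = (v0*sin(theta))^2 / (2g) = (152*sin(61°))^2 / (2*9.81) = 900.8 m

900.8 m


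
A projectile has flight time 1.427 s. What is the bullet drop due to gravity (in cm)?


drop = 0.5*g*t^2 = 0.5*9.81*1.427^2 = 9.98819 m ≈ 998.8 cm

998.8 cm


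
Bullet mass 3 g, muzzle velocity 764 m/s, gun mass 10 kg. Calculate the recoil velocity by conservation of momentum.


v_recoil = m_p * v_p / m_gun = 0.003 * 764 / 10 = 0.2292 m/s

0.2292 m/s


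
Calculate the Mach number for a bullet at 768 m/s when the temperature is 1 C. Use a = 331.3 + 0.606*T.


a = 331.3 + 0.606*(1) = 331.906 m/s
M = v/a = 768/331.906 = 2.314

2.314


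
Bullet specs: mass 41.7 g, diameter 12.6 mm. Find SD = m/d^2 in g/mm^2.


SD = m/d^2 = 41.7/12.6^2 = 0.2627 g/mm^2

0.2627 g/mm^2


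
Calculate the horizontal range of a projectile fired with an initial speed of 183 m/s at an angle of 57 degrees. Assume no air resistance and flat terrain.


R = v0^2 * sin(2*theta) / g = 183^2 * sin(2*57°) / 9.81 = 3119 m

3119 m


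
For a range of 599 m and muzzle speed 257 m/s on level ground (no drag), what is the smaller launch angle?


sin(2*theta) = R*g/v0^2 = 599*9.81/257^2 = 0.0889671, theta = arcsin(0.0889671)/2 = 2.552°

2.552 degrees


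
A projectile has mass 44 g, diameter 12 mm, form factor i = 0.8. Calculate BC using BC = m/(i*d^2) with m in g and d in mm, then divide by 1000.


BC = m/(i*d^2*1000) = 44/(0.8 * 12^2 * 1000) = 0.0003819

0.0003819


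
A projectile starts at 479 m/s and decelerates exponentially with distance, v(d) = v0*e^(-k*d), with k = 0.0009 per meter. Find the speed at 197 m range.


v = v0*exp(-k*d) = 479*exp(-0.0009*197) = 401.2 m/s

401.2 m/s


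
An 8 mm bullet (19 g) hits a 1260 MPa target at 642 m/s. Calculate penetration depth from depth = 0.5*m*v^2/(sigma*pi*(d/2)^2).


A = pi*(d/2)^2 = pi*(8/2)^2 = 50.2655 mm^2
E = 0.5*m*v^2 = 0.5*0.019*642^2 = 3915.56 J
depth = E/(sigma*A) = 3915.56 J / (1260 MPa * 50.2655 mm^2) = 3915.56/(1260 * 50.2655) m = 0.0618235 m ≈ 61.82 mm

61.82 mm


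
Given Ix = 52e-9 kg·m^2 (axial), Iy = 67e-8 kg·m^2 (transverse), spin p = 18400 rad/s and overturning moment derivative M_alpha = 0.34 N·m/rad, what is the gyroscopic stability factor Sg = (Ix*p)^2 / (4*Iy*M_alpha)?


Sg = Ix^2 * p^2 / (4 * Iy * M_alpha) = (52e-9)^2 * 18400^2 / (4 * 67e-8 * 0.34) = 1.005

1.005


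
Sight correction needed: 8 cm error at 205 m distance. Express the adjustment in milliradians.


1 mrad subtends 1 cm per 10 m of range, so adj = error_cm / (dist_m / 10) = 8 / (205/10) = 0.3902 mrad

0.3902 mrad


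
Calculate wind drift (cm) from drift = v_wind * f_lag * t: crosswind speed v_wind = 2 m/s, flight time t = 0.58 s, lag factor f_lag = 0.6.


drift = v_wind * lag * t = 2 * 0.6 * 0.58 = 0.696 m ≈ 69.6 cm

69.6 cm


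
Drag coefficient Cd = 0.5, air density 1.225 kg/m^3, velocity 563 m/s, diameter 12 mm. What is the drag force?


A = pi*(d/2)^2 = pi*(12/2000)^2 = 1.13097e-04 m^2
Fd = 0.5*Cd*rho*A*v^2 = 0.5*0.5*1.225*1.13097e-04*563^2 = 10.98 N

10.98 N


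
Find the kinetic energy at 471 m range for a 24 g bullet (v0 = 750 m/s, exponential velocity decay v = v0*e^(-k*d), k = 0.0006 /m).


v = v0*exp(-k*d) = 750*exp(-0.0006*471) = 565.366 m/s
E = 0.5*m*v^2 = 0.5*0.024*565.366^2 = 3836 J

3836 J


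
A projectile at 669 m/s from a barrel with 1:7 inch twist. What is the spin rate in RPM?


twist_m = 7*0.0254 = 0.1778 m
spin = v/twist = 669/0.1778 = 3762.655 rev/s
RPM = spin*60 = 3762.655*60 ≈ 225759 RPM

225759 RPM


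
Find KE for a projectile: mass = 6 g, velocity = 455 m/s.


E = 0.5*m*v^2 = 0.5*0.006*455^2 = 621.1 J

621.1 J


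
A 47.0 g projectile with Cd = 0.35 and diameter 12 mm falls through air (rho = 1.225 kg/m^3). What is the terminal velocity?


A = pi*(d/2)^2 = pi*(12/2000)^2 = 1.13097e-04 m^2
vt = sqrt(2mg/(Cd*rho*A)) = sqrt(2*0.047*9.81/(0.35 * 1.225 * 1.13097e-04)) = 137.9 m/s

137.9 m/s


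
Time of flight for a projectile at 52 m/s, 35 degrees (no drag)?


T = 2*v0*sin(theta)/g = 2*52*sin(35°)/9.81 = 6.081 s

6.081 s


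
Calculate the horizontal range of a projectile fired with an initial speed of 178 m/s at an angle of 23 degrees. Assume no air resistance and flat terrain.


R = v0^2 * sin(2*theta) / g = 178^2 * sin(2*23°) / 9.81 = 2323 m

2323 m


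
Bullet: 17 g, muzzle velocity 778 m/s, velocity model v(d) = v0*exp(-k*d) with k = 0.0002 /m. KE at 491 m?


v = v0*exp(-k*d) = 778*exp(-0.0002*491) = 705.232 m/s
E = 0.5*m*v^2 = 0.5*0.017*705.232^2 = 4227 J

4227 J


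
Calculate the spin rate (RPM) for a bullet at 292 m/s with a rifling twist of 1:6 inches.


twist_m = 6*0.0254 = 0.1524 m
spin = v/twist = 292/0.1524 = 1916.01 rev/s
RPM = spin*60 = 1916.01*60 ≈ 114961 RPM

114961 RPM


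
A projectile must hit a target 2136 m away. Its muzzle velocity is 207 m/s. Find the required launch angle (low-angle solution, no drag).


sin(2*theta) = R*g/v0^2 = 2136*9.81/207^2 = 0.489023, theta = arcsin(0.489023)/2 = 14.64°

14.64 degrees


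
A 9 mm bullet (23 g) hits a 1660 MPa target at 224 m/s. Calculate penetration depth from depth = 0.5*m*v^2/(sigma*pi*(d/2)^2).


A = pi*(d/2)^2 = pi*(9/2)^2 = 63.6173 mm^2
E = 0.5*m*v^2 = 0.5*0.023*224^2 = 577.024 J
depth = E/(sigma*A) = 577.024 J / (1660 MPa * 63.6173 mm^2) = 577.024/(1660 * 63.6173) m = 0.005464 m ≈ 5.464 mm

5.464 mm


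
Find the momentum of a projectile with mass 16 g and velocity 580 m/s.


p = m*v = 0.016*580 = 9.28 kg·m/s

9.28 kg·m/s


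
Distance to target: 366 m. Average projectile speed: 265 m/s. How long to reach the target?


t = d/v = 366/265 = 1.381 s

1.381 s


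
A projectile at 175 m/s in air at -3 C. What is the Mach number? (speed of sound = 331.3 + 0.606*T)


a = 331.3 + 0.606*(-3) = 329.482 m/s
M = v/a = 175/329.482 = 0.5311

0.5311


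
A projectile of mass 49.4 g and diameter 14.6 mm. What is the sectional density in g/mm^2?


SD = m/d^2 = 49.4/14.6^2 = 0.2318 g/mm^2

0.2318 g/mm^2


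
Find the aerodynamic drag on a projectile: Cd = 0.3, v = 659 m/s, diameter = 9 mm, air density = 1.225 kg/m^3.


A = pi*(d/2)^2 = pi*(9/2000)^2 = 6.36173e-05 m^2
Fd = 0.5*Cd*rho*A*v^2 = 0.5*0.3*1.225*6.36173e-05*659^2 = 5.077 N

5.077 N


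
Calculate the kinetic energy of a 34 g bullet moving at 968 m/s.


E = 0.5*m*v^2 = 0.5*0.034*968^2 = 15929 J

15929 J


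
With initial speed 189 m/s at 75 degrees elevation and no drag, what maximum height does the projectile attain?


H = (v0*sin(theta))^2 / (2g) = (189*sin(75°))^2 / (2*9.81) = 1699 m

1699 m


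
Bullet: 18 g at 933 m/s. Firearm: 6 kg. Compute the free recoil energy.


v_r = m_p*v_p/m_gun = 0.018*933/6 = 2.799 m/s, E_r = 0.5*m_gun*v_r^2 = 0.5*6*2.799^2 = 23.5 J

23.5 J


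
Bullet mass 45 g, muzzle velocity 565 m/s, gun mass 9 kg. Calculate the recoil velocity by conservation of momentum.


v_recoil = m_p * v_p / m_gun = 0.045 * 565 / 9 = 2.825 m/s

2.825 m/s


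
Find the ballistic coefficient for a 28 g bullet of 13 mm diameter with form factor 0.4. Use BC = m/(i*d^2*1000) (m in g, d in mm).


BC = m/(i*d^2*1000) = 28/(0.4 * 13^2 * 1000) = 0.0004142

0.0004142


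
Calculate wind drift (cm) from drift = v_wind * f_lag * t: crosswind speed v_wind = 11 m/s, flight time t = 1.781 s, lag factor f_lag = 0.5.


drift = v_wind * lag * t = 11 * 0.5 * 1.781 = 9.7955 m ≈ 979.5 cm

979.5 cm


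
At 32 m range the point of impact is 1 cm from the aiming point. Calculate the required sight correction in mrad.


1 mrad subtends 1 cm per 10 m of range, so adj = error_cm / (dist_m / 10) = 1 / (32/10) = 0.3125 mrad

0.3125 mrad


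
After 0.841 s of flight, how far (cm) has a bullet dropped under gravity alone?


drop = 0.5*g*t^2 = 0.5*9.81*0.841^2 = 3.46921 m ≈ 346.9 cm

346.9 cm


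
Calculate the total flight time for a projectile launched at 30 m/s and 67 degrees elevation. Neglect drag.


T = 2*v0*sin(theta)/g = 2*30*sin(67°)/9.81 = 5.63 s

5.63 s


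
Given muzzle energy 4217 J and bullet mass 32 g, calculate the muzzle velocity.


v = sqrt(2*E/m) = sqrt(2*4217/0.032) = 513.4 m/s

513.4 m/s


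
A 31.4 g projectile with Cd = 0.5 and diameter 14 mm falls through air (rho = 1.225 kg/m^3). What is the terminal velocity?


A = pi*(d/2)^2 = pi*(14/2000)^2 = 1.53938e-04 m^2
vt = sqrt(2mg/(Cd*rho*A)) = sqrt(2*0.0314*9.81/(0.5 * 1.225 * 1.53938e-04)) = 80.83 m/s

80.83 m/s


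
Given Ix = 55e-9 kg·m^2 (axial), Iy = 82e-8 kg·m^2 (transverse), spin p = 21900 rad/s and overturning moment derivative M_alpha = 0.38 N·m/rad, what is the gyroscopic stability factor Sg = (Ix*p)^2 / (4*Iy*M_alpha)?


Sg = Ix^2 * p^2 / (4 * Iy * M_alpha) = (55e-9)^2 * 21900^2 / (4 * 82e-8 * 0.38) = 1.164

1.164


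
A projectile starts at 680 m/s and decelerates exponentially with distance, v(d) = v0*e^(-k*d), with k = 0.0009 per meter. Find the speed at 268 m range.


v = v0*exp(-k*d) = 680*exp(-0.0009*268) = 534.3 m/s

534.3 m/s


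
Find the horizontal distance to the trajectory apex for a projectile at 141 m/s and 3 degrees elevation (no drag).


R = v0^2*sin(2*theta)/g = 141^2*sin(2*3°)/9.81 = 211.838 m
apex_dist = R/2 = 211.838/2 = 105.9 m

105.9 m


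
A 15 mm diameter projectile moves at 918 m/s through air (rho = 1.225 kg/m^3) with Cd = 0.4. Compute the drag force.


A = pi*(d/2)^2 = pi*(15/2000)^2 = 1.76715e-04 m^2
Fd = 0.5*Cd*rho*A*v^2 = 0.5*0.4*1.225*1.76715e-04*918^2 = 36.49 N

36.49 N


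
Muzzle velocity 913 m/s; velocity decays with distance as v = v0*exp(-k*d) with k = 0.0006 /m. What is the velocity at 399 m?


v = v0*exp(-k*d) = 913*exp(-0.0006*399) = 718.6 m/s

718.6 m/s


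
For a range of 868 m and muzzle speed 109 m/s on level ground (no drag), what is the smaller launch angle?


sin(2*theta) = R*g/v0^2 = 868*9.81/109^2 = 0.716697, theta = arcsin(0.716697)/2 = 22.89°

22.89 degrees


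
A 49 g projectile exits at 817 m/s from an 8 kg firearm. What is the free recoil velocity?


v_recoil = m_p * v_p / m_gun = 0.049 * 817 / 8 = 5.004 m/s

5.004 m/s


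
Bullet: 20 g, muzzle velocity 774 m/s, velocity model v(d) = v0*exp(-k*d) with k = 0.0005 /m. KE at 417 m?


v = v0*exp(-k*d) = 774*exp(-0.0005*417) = 628.334 m/s
E = 0.5*m*v^2 = 0.5*0.02*628.334^2 = 3948 J

3948 J


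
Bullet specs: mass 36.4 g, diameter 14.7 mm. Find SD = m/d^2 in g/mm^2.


SD = m/d^2 = 36.4/14.7^2 = 0.1684 g/mm^2

0.1684 g/mm^2


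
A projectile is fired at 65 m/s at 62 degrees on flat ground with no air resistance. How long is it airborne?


T = 2*v0*sin(theta)/g = 2*65*sin(62°)/9.81 = 11.7 s

11.7 s


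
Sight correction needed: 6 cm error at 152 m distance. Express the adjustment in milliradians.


1 mrad subtends 1 cm per 10 m of range, so adj = error_cm / (dist_m / 10) = 6 / (152/10) = 0.3947 mrad

0.3947 mrad


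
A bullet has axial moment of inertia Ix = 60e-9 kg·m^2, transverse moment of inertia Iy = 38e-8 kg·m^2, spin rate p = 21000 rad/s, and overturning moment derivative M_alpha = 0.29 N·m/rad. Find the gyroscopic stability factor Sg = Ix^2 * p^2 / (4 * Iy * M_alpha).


Sg = Ix^2 * p^2 / (4 * Iy * M_alpha) = (60e-9)^2 * 21000^2 / (4 * 38e-8 * 0.29) = 3.602

3.602


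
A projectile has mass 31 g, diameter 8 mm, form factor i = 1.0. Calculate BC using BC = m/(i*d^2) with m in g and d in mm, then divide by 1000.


BC = m/(i*d^2*1000) = 31/(1.0 * 8^2 * 1000) = 0.0004844

0.0004844


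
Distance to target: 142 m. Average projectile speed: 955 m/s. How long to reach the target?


t = d/v = 142/955 = 0.1487 s

0.1487 s


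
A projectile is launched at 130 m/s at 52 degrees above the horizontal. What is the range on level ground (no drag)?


R = v0^2 * sin(2*theta) / g = 130^2 * sin(2*52°) / 9.81 = 1672 m

1672 m


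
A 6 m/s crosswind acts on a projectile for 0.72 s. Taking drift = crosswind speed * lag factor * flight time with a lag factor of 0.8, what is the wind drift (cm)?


drift = v_wind * lag * t = 6 * 0.8 * 0.72 = 3.456 m ≈ 345.6 cm

345.6 cm


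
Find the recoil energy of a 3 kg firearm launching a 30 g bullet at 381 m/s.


v_r = m_p*v_p/m_gun = 0.03*381/3 = 3.81 m/s, E_r = 0.5*m_gun*v_r^2 = 0.5*3*3.81^2 = 21.77 J

21.77 J


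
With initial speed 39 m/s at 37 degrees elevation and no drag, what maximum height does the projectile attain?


H = (v0*sin(theta))^2 / (2g) = (39*sin(37°))^2 / (2*9.81) = 28.08 m

28.08 m


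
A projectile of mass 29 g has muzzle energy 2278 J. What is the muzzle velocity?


v = sqrt(2*E/m) = sqrt(2*2278/0.029) = 396.4 m/s

396.4 m/s


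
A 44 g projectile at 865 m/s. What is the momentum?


p = m*v = 0.044*865 = 38.06 kg·m/s

38.06 kg·m/s


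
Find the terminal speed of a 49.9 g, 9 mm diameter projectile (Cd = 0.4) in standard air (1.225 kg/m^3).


A = pi*(d/2)^2 = pi*(9/2000)^2 = 6.36173e-05 m^2
vt = sqrt(2mg/(Cd*rho*A)) = sqrt(2*0.0499*9.81/(0.4 * 1.225 * 6.36173e-05)) = 177.2 m/s

177.2 m/s


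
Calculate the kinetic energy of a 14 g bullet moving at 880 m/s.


E = 0.5*m*v^2 = 0.5*0.014*880^2 = 5421 J

5421 J


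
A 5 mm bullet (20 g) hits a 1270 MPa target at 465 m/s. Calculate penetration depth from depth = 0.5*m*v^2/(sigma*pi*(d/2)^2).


A = pi*(d/2)^2 = pi*(5/2)^2 = 19.635 mm^2
E = 0.5*m*v^2 = 0.5*0.02*465^2 = 2162.25 J
depth = E/(sigma*A) = 2162.25 J / (1270 MPa * 19.635 mm^2) = 2162.25/(1270 * 19.635) m = 0.0867106 m ≈ 86.71 mm

86.71 mm
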